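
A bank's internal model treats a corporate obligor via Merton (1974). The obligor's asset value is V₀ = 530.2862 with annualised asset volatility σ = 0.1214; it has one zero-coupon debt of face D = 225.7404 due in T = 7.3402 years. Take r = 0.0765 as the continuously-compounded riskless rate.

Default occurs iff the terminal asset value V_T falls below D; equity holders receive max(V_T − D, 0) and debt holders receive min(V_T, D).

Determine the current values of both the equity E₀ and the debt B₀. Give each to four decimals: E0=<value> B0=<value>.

d₁ = [ln(V₀/D) + (r + σ²/2)T] / (σ√T)
   = [ln(530.2862/225.7404) + (0.0765 + 0.5·0.1214²)·7.3402] / (0.1214·√7.3402)
   = [0.854031 + 0.615615] / 0.328907 = 4.468278
d₂ = d₁ − σ√T = 4.468278 − 0.328907 = 4.139371
N(d₁) = 0.999996,  N(d₂) = 0.999983,  e^(−rT) = 0.570338
E₀ = V₀·N(d₁) − D·e^(−rT)·N(d₂)
   = 530.2862·0.999996 − 225.7404·0.570338·0.999983 = 401.537918
B₀ = V₀ − E₀ = 530.2862 − 401.537918 = 128.748282

E0=401.5379 B0=128.7483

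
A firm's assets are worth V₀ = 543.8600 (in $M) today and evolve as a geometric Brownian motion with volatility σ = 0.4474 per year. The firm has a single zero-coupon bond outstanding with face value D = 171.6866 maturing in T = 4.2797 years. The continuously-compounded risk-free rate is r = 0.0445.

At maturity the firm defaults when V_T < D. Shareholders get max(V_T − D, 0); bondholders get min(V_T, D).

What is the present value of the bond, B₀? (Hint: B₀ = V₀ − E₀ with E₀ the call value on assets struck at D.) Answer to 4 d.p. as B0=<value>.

B0=134.1246

d₁ = [ln(V₀/D) + (r + σ²/2)T] / (σ√T)
   = [ln(543.8600/171.6866) + (0.0445 + 0.5·0.4474²)·4.2797] / (0.4474·√4.2797)
   = [1.153021 + 0.618773] / 0.925556 = 1.914303
d₂ = d₁ − σ√T = 1.914303 − 0.925556 = 0.988747
N(d₁) = 0.972209,  N(d₂) = 0.838607,  e^(−rT) = 0.826590
E₀ = V₀·N(d₁) − D·e^(−rT)·N(d₂)
   = 543.8600·0.972209 − 171.6866·0.826590·0.838607 = 409.735388
B₀ = V₀ − E₀ = 543.8600 − 409.735388 = 134.124612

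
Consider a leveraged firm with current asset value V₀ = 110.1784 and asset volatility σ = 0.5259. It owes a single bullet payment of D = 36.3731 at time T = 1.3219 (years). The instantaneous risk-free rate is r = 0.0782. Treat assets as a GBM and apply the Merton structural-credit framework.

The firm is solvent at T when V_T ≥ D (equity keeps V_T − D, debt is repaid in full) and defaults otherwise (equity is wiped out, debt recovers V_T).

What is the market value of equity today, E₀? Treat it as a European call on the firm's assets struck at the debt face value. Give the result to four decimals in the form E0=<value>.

d₁ = [ln(V₀/D) + (r + σ²/2)T] / (σ√T)
   = [ln(110.1784/36.3731) + (0.0782 + 0.5·0.5259²)·1.3219] / (0.5259·√1.3219)
   = [1.108271 + 0.286172] / 0.604648 = 2.306208
d₂ = d₁ − σ√T = 2.306208 − 0.604648 = 1.701560
N(d₁) = 0.989450,  N(d₂) = 0.955581,  e^(−rT) = 0.901791
E₀ = V₀·N(d₁) − D·e^(−rT)·N(d₂)
   = 110.1784·0.989450 − 36.3731·0.901791·0.955581 = 77.672123

E0=77.6721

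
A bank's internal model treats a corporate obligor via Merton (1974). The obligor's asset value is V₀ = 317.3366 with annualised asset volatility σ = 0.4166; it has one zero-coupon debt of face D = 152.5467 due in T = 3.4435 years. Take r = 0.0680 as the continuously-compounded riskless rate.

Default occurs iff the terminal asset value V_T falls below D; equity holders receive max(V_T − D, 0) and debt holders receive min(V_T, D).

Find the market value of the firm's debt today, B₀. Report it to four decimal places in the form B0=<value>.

d₁ = [ln(V₀/D) + (r + σ²/2)T] / (σ√T)
   = [ln(317.3366/152.5467) + (0.0680 + 0.5·0.4166²)·3.4435] / (0.4166·√3.4435)
   = [0.732492 + 0.532977] / 0.773071 = 1.636939
d₂ = d₁ − σ√T = 1.636939 − 0.773071 = 0.863868
N(d₁) = 0.949178,  N(d₂) = 0.806170,  e^(−rT) = 0.791237
E₀ = V₀·N(d₁) − D·e^(−rT)·N(d₂)
   = 317.3366·0.949178 − 152.5467·0.791237·0.806170 = 203.903892
B₀ = V₀ − E₀ = 317.3366 − 203.903892 = 113.432708

B0=113.4327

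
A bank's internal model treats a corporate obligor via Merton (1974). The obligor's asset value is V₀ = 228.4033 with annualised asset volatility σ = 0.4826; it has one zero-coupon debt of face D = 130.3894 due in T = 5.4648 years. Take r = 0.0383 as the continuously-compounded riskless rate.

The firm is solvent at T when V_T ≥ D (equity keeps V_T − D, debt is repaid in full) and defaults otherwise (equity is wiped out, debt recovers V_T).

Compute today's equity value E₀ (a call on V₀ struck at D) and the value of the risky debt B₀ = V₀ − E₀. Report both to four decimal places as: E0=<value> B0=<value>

d₁ = [ln(V₀/D) + (r + σ²/2)T] / (σ√T)
   = [ln(228.4033/130.3894) + (0.0383 + 0.5·0.4826²)·5.4648] / (0.4826·√5.4648)
   = [0.560588 + 0.845685] / 1.128170 = 1.246508
d₂ = d₁ − σ√T = 1.246508 − 1.128170 = 0.118338
N(d₁) = 0.893711,  N(d₂) = 0.547100,  e^(−rT) = 0.811150
E₀ = V₀·N(d₁) − D·e^(−rT)·N(d₂)
   = 228.4033·0.893711 − 130.3894·0.811150·0.547100 = 146.262274
B₀ = V₀ − E₀ = 228.4033 − 146.262274 = 82.141026

E0=146.2623 B0=82.1410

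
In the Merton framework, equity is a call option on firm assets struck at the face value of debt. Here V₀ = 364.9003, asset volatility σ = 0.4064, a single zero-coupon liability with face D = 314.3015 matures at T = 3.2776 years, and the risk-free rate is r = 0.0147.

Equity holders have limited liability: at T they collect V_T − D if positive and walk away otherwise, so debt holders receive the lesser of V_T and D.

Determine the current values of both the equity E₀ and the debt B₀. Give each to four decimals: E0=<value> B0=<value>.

E0=131.2958 B0=233.6045

d₁ = [ln(V₀/D) + (r + σ²/2)T] / (σ√T)
   = [ln(364.9003/314.3015) + (0.0147 + 0.5·0.4064²)·3.2776] / (0.4064·√3.2776)
   = [0.149271 + 0.318847] / 0.735752 = 0.636244
d₂ = d₁ − σ√T = 0.636244 − 0.735752 = -0.099508
N(d₁) = 0.737691,  N(d₂) = 0.460367,  e^(−rT) = 0.952962
E₀ = V₀·N(d₁) − D·e^(−rT)·N(d₂)
   = 364.9003·0.737691 − 314.3015·0.952962·0.460367 = 131.295826
B₀ = V₀ − E₀ = 364.9003 − 131.295826 = 233.604474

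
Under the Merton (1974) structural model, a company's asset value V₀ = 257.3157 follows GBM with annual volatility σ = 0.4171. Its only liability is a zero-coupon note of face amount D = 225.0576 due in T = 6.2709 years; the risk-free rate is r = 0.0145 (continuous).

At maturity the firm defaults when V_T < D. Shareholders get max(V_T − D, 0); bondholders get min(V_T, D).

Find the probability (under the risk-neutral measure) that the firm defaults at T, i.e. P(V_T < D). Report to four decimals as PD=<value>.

d₁ = [ln(V₀/D) + (r + σ²/2)T] / (σ√T)
   = [ln(257.3157/225.0576) + (0.0145 + 0.5·0.4171²)·6.2709] / (0.4171·√6.2709)
   = [0.133947 + 0.636410] / 1.044492 = 0.737542
d₂ = d₁ − σ√T = 0.737542 − 1.044492 = -0.306950
risk-neutral PD = N(−d₂) = N(0.306950) = 0.620559

PD=0.6206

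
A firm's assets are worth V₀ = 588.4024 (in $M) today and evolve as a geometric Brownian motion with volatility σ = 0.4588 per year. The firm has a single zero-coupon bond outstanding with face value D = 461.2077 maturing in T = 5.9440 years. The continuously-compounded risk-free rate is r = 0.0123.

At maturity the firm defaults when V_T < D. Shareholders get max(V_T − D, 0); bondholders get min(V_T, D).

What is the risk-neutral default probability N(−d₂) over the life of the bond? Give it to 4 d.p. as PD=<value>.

d₁ = [ln(V₀/D) + (r + σ²/2)T] / (σ√T)
   = [ln(588.4024/461.2077) + (0.0123 + 0.5·0.4588²)·5.9440] / (0.4588·√5.9440)
   = [0.243563 + 0.698710] / 1.118569 = 0.842391
d₂ = d₁ − σ√T = 0.842391 − 1.118569 = -0.276178
risk-neutral PD = N(−d₂) = N(0.276178) = 0.608794

PD=0.6088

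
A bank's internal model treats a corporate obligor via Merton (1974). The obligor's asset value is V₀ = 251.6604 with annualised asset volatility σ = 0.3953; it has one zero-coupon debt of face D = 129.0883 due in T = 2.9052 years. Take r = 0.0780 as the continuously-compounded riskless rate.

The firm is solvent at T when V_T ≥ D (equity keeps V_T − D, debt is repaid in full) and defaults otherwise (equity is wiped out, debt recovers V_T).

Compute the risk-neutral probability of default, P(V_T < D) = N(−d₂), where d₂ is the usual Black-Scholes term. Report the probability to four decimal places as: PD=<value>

PD=0.1610

d₁ = [ln(V₀/D) + (r + σ²/2)T] / (σ√T)
   = [ln(251.6604/129.0883) + (0.0780 + 0.5·0.3953²)·2.9052] / (0.3953·√2.9052)
   = [0.667584 + 0.453592] / 0.673775 = 1.664021
d₂ = d₁ − σ√T = 1.664021 − 0.673775 = 0.990246
risk-neutral PD = N(−d₂) = N(-0.990246) = 0.161027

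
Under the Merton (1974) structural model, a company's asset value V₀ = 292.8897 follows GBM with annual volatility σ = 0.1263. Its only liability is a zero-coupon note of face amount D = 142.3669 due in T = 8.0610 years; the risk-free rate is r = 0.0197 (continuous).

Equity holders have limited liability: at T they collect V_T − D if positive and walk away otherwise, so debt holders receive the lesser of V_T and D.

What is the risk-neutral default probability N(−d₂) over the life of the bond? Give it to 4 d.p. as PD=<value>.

PD=0.0114

d₁ = [ln(V₀/D) + (r + σ²/2)T] / (σ√T)
   = [ln(292.8897/142.3669) + (0.0197 + 0.5·0.1263²)·8.0610] / (0.1263·√8.0610)
   = [0.721389 + 0.223095] / 0.358590 = 2.633884
d₂ = d₁ − σ√T = 2.633884 − 0.358590 = 2.275294
risk-neutral PD = N(−d₂) = N(-2.275294) = 0.011444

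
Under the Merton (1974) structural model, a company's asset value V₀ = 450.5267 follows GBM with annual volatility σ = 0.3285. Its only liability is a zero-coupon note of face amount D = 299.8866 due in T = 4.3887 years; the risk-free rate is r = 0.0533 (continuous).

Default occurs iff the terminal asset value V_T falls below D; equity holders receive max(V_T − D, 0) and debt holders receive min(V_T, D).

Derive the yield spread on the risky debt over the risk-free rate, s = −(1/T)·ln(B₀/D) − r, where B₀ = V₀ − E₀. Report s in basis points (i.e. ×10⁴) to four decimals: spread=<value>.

d₁ = [ln(V₀/D) + (r + σ²/2)T] / (σ√T)
   = [ln(450.5267/299.8866) + (0.0533 + 0.5·0.3285²)·4.3887] / (0.3285·√4.3887)
   = [0.407013 + 0.470715] / 0.688182 = 1.275430
d₂ = d₁ − σ√T = 1.275430 − 0.688182 = 0.587248
N(d₁) = 0.898921,  N(d₂) = 0.721481,  e^(−rT) = 0.791427
E₀ = V₀·N(d₁) − D·e^(−rT)·N(d₂)
   = 450.5267·0.898921 − 299.8866·0.791427·0.721481 = 233.752921
B₀ = V₀ − E₀ = 450.5267 − 233.752921 = 216.773779
spread = −(1/T)·ln(B₀/D) − r = −(1/4.3887)·ln(216.773779/299.8866) − 0.0533 = 0.02065130
in basis points: 0.02065130 × 10⁴ = 206.5130 bp

spread=206.5130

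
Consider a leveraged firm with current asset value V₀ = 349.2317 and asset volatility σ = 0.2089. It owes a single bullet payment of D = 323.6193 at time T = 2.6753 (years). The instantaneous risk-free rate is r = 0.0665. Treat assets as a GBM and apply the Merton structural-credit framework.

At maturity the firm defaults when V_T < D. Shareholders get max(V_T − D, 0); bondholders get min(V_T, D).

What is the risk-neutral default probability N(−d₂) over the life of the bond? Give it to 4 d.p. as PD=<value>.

PD=0.2834

d₁ = [ln(V₀/D) + (r + σ²/2)T] / (σ√T)
   = [ln(349.2317/323.6193) + (0.0665 + 0.5·0.2089²)·2.6753] / (0.2089·√2.6753)
   = [0.076168 + 0.236281] / 0.341684 = 0.914439
d₂ = d₁ − σ√T = 0.914439 − 0.341684 = 0.572755
risk-neutral PD = N(−d₂) = N(-0.572755) = 0.283405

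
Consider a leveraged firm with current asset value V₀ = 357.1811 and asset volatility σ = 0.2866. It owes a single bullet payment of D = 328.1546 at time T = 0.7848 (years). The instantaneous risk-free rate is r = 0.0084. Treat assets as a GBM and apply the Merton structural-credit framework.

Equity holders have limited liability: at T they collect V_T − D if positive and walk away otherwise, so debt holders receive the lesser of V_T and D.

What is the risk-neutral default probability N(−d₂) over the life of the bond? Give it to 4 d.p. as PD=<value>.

PD=0.4079

d₁ = [ln(V₀/D) + (r + σ²/2)T] / (σ√T)
   = [ln(357.1811/328.1546) + (0.0084 + 0.5·0.2866²)·0.7848] / (0.2866·√0.7848)
   = [0.084758 + 0.038824] / 0.253896 = 0.486743
d₂ = d₁ − σ√T = 0.486743 − 0.253896 = 0.232847
risk-neutral PD = N(−d₂) = N(-0.232847) = 0.407940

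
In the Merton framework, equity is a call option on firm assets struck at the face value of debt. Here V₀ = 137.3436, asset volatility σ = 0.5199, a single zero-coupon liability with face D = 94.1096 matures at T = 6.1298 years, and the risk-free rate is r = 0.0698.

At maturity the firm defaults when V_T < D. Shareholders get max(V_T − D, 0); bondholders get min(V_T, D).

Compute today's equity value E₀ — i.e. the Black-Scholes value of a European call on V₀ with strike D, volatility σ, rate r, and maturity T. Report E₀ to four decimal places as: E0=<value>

E0=93.0743

d₁ = [ln(V₀/D) + (r + σ²/2)T] / (σ√T)
   = [ln(137.3436/94.1096) + (0.0698 + 0.5·0.5199²)·6.1298] / (0.5199·√6.1298)
   = [0.378026 + 1.256290] / 1.287191 = 1.269676
d₂ = d₁ − σ√T = 1.269676 − 1.287191 = -0.017514
N(d₁) = 0.897900,  N(d₂) = 0.493013,  e^(−rT) = 0.651903
E₀ = V₀·N(d₁) − D·e^(−rT)·N(d₂)
   = 137.3436·0.897900 − 94.1096·0.651903·0.493013 = 93.074325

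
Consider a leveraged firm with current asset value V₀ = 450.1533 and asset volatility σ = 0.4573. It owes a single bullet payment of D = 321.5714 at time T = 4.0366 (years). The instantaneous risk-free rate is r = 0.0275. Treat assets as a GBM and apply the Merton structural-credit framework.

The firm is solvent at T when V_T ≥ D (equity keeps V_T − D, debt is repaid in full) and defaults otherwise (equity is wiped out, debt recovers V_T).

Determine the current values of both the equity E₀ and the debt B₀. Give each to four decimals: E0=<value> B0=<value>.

d₁ = [ln(V₀/D) + (r + σ²/2)T] / (σ√T)
   = [ln(450.1533/321.5714) + (0.0275 + 0.5·0.4573²)·4.0366] / (0.4573·√4.0366)
   = [0.336369 + 0.533080] / 0.918775 = 0.946313
d₂ = d₁ − σ√T = 0.946313 − 0.918775 = 0.027538
N(d₁) = 0.828006,  N(d₂) = 0.510985,  e^(−rT) = 0.894933
E₀ = V₀·N(d₁) − D·e^(−rT)·N(d₂)
   = 450.1533·0.828006 − 321.5714·0.894933·0.510985 = 225.675746
B₀ = V₀ − E₀ = 450.1533 − 225.675746 = 224.477554

E0=225.6757 B0=224.4776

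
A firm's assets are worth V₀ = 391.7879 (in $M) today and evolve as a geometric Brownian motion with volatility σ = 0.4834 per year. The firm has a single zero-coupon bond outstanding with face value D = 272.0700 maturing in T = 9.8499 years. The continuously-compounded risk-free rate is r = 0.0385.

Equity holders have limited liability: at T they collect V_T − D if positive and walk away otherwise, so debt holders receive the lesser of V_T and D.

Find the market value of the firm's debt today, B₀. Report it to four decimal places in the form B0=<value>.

B0=114.8838

d₁ = [ln(V₀/D) + (r + σ²/2)T] / (σ√T)
   = [ln(391.7879/272.0700) + (0.0385 + 0.5·0.4834²)·9.8499] / (0.4834·√9.8499)
   = [0.364661 + 1.530062] / 1.517129 = 1.248887
d₂ = d₁ − σ√T = 1.248887 − 1.517129 = -0.268242
N(d₁) = 0.894147,  N(d₂) = 0.394256,  e^(−rT) = 0.684394
E₀ = V₀·N(d₁) − D·e^(−rT)·N(d₂)
   = 391.7879·0.894147 − 272.0700·0.684394·0.394256 = 276.904104
B₀ = V₀ − E₀ = 391.7879 − 276.904104 = 114.883796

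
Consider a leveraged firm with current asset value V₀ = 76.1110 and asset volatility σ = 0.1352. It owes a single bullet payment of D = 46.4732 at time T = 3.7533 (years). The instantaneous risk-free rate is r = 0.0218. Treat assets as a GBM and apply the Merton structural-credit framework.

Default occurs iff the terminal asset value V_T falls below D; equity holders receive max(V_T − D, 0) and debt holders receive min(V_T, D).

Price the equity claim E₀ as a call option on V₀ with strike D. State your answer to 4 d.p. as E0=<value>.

E0=33.3624

d₁ = [ln(V₀/D) + (r + σ²/2)T] / (σ√T)
   = [ln(76.1110/46.4732) + (0.0218 + 0.5·0.1352²)·3.7533] / (0.1352·√3.7533)
   = [0.493317 + 0.116125] / 0.261929 = 2.326748
d₂ = d₁ − σ√T = 2.326748 − 0.261929 = 2.064819
N(d₁) = 0.990011,  N(d₂) = 0.980530,  e^(−rT) = 0.921436
E₀ = V₀·N(d₁) − D·e^(−rT)·N(d₂)
   = 76.1110·0.990011 − 46.4732·0.921436·0.980530 = 33.362369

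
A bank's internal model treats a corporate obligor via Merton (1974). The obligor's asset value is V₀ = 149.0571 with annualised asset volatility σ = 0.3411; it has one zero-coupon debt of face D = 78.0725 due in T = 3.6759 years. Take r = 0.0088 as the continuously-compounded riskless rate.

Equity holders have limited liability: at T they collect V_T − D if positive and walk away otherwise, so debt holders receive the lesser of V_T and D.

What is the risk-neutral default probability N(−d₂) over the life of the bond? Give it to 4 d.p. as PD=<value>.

d₁ = [ln(V₀/D) + (r + σ²/2)T] / (σ√T)
   = [ln(149.0571/78.0725) + (0.0088 + 0.5·0.3411²)·3.6759] / (0.3411·√3.6759)
   = [0.646692 + 0.246192] / 0.653979 = 1.365310
d₂ = d₁ − σ√T = 1.365310 − 0.653979 = 0.711331
risk-neutral PD = N(−d₂) = N(-0.711331) = 0.238439

PD=0.2384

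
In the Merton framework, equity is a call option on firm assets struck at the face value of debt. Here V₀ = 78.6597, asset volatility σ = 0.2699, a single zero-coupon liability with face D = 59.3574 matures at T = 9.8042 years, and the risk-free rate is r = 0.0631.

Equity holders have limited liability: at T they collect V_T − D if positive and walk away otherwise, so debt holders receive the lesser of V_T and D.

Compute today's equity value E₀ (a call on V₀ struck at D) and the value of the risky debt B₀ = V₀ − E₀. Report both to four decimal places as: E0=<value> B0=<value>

d₁ = [ln(V₀/D) + (r + σ²/2)T] / (σ√T)
   = [ln(78.6597/59.3574) + (0.0631 + 0.5·0.2699²)·9.8042] / (0.2699·√9.8042)
   = [0.281554 + 0.975743] / 0.845102 = 1.487747
d₂ = d₁ − σ√T = 1.487747 − 0.845102 = 0.642645
N(d₁) = 0.931591,  N(d₂) = 0.739773,  e^(−rT) = 0.538674
E₀ = V₀·N(d₁) − D·e^(−rT)·N(d₂)
   = 78.6597·0.931591 − 59.3574·0.538674·0.739773 = 49.624980
B₀ = V₀ − E₀ = 78.6597 − 49.624980 = 29.034720

E0=49.6250 B0=29.0347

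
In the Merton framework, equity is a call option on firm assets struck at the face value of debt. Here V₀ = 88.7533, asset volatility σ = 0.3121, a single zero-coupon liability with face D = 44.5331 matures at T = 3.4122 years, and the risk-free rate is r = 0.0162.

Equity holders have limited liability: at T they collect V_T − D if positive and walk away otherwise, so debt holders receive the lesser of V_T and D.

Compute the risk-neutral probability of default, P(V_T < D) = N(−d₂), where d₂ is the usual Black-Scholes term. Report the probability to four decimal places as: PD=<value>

PD=0.1577

d₁ = [ln(V₀/D) + (r + σ²/2)T] / (σ√T)
   = [ln(88.7533/44.5331) + (0.0162 + 0.5·0.3121²)·3.4122] / (0.3121·√3.4122)
   = [0.689628 + 0.221463] / 0.576516 = 1.580340
d₂ = d₁ − σ√T = 1.580340 − 0.576516 = 1.003825
risk-neutral PD = N(−d₂) = N(-1.003825) = 0.157732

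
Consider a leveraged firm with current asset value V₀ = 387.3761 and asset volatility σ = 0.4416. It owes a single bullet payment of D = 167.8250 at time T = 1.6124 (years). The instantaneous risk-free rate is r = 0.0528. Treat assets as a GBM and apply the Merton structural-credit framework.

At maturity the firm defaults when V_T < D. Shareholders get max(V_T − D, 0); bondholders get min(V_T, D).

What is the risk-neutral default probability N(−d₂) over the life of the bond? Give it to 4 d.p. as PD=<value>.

d₁ = [ln(V₀/D) + (r + σ²/2)T] / (σ√T)
   = [ln(387.3761/167.8250) + (0.0528 + 0.5·0.4416²)·1.6124] / (0.4416·√1.6124)
   = [0.836474 + 0.242352] / 0.560745 = 1.923916
d₂ = d₁ − σ√T = 1.923916 − 0.560745 = 1.363171
risk-neutral PD = N(−d₂) = N(-1.363171) = 0.086414

PD=0.0864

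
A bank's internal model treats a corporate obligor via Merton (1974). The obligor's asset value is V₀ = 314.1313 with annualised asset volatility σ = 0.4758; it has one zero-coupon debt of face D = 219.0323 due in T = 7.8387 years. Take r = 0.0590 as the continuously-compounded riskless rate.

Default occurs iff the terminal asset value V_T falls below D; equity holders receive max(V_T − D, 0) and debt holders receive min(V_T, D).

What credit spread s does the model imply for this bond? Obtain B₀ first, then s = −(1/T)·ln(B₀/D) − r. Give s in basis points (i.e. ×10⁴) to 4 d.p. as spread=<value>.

spread=441.2804

d₁ = [ln(V₀/D) + (r + σ²/2)T] / (σ√T)
   = [ln(314.1313/219.0323) + (0.0590 + 0.5·0.4758²)·7.8387] / (0.4758·√7.8387)
   = [0.360592 + 1.349768] / 1.332130 = 1.283929
d₂ = d₁ − σ√T = 1.283929 − 1.332130 = -0.048201
N(d₁) = 0.900417,  N(d₂) = 0.480778,  e^(−rT) = 0.629718
E₀ = V₀·N(d₁) − D·e^(−rT)·N(d₂)
   = 314.1313·0.900417 − 219.0323·0.629718·0.480778 = 216.535989
B₀ = V₀ − E₀ = 314.1313 − 216.535989 = 97.595311
spread = −(1/T)·ln(B₀/D) − r = −(1/7.8387)·ln(97.595311/219.0323) − 0.0590 = 0.04412804
in basis points: 0.04412804 × 10⁴ = 441.2804 bp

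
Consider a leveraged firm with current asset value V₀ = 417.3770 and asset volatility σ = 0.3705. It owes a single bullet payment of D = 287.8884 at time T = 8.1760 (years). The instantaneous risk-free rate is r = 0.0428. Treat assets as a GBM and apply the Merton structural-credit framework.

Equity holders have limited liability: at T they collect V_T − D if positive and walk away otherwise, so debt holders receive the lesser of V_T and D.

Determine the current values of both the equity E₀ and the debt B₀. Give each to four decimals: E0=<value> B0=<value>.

E0=256.5688 B0=160.8082

d₁ = [ln(V₀/D) + (r + σ²/2)T] / (σ√T)
   = [ln(417.3770/287.8884) + (0.0428 + 0.5·0.3705²)·8.1760] / (0.3705·√8.1760)
   = [0.371417 + 0.911094] / 1.059397 = 1.210605
d₂ = d₁ − σ√T = 1.210605 − 1.059397 = 0.151208
N(d₁) = 0.886976,  N(d₂) = 0.560094,  e^(−rT) = 0.704735
E₀ = V₀·N(d₁) − D·e^(−rT)·N(d₂)
   = 417.3770·0.886976 − 287.8884·0.704735·0.560094 = 256.568813
B₀ = V₀ − E₀ = 417.3770 − 256.568813 = 160.808187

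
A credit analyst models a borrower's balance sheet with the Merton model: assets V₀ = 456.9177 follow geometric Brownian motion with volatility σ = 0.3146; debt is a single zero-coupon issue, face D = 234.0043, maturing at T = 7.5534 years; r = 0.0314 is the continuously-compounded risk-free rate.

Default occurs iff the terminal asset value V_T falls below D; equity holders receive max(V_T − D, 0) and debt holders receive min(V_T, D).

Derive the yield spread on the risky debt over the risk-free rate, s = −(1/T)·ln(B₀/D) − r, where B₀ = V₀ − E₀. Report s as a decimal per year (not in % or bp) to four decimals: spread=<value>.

d₁ = [ln(V₀/D) + (r + σ²/2)T] / (σ√T)
   = [ln(456.9177/234.0043) + (0.0314 + 0.5·0.3146²)·7.5534] / (0.3146·√7.5534)
   = [0.669164 + 0.610969] / 0.864629 = 1.480556
d₂ = d₁ − σ√T = 1.480556 − 0.864629 = 0.615927
N(d₁) = 0.930638,  N(d₂) = 0.731029,  e^(−rT) = 0.788852
E₀ = V₀·N(d₁) − D·e^(−rT)·N(d₂)
   = 456.9177·0.930638 − 234.0043·0.788852·0.731029 = 290.280752
B₀ = V₀ − E₀ = 456.9177 − 290.280752 = 166.636948
spread = −(1/T)·ln(B₀/D) − r = −(1/7.5534)·ln(166.636948/234.0043) − 0.0314 = 0.01354956

spread=0.0135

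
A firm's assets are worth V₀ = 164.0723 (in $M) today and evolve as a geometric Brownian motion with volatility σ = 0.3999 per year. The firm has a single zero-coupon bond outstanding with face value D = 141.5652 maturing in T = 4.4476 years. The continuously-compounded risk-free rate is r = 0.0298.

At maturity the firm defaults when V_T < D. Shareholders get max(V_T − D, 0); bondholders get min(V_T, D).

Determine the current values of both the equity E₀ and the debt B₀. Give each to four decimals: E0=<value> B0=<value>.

E0=69.5046 B0=94.5677

d₁ = [ln(V₀/D) + (r + σ²/2)T] / (σ√T)
   = [ln(164.0723/141.5652) + (0.0298 + 0.5·0.3999²)·4.4476] / (0.3999·√4.4476)
   = [0.147547 + 0.488169] / 0.843362 = 0.753787
d₂ = d₁ − σ√T = 0.753787 − 0.843362 = -0.089576
N(d₁) = 0.774511,  N(d₂) = 0.464312,  e^(−rT) = 0.875869
E₀ = V₀·N(d₁) − D·e^(−rT)·N(d₂)
   = 164.0723·0.774511 − 141.5652·0.875869·0.464312 = 69.504583
B₀ = V₀ − E₀ = 164.0723 − 69.504583 = 94.567717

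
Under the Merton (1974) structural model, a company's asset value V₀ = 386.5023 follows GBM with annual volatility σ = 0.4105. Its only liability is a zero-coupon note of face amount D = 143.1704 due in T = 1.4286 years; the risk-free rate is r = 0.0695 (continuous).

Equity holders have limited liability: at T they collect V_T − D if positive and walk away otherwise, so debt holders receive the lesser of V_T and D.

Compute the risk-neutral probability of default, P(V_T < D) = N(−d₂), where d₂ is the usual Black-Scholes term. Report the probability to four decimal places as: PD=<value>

PD=0.0238

d₁ = [ln(V₀/D) + (r + σ²/2)T] / (σ√T)
   = [ln(386.5023/143.1704) + (0.0695 + 0.5·0.4105²)·1.4286] / (0.4105·√1.4286)
   = [0.993102 + 0.219655] / 0.490646 = 2.471754
d₂ = d₁ − σ√T = 2.471754 − 0.490646 = 1.981108
risk-neutral PD = N(−d₂) = N(-1.981108) = 0.023790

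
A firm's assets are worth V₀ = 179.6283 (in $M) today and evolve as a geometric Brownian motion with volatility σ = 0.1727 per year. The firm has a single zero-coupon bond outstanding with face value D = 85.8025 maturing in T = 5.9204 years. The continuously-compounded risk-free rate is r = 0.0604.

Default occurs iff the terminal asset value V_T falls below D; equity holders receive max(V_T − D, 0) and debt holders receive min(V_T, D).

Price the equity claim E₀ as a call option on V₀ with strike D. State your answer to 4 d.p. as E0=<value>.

d₁ = [ln(V₀/D) + (r + σ²/2)T] / (σ√T)
   = [ln(179.6283/85.8025) + (0.0604 + 0.5·0.1727²)·5.9204] / (0.1727·√5.9204)
   = [0.738842 + 0.445881] / 0.420211 = 2.819349
d₂ = d₁ − σ√T = 2.819349 − 0.420211 = 2.399137
N(d₁) = 0.997594,  N(d₂) = 0.991783,  e^(−rT) = 0.699358
E₀ = V₀·N(d₁) − D·e^(−rT)·N(d₂)
   = 179.6283·0.997594 − 85.8025·0.699358·0.991783 = 119.682485

E0=119.6825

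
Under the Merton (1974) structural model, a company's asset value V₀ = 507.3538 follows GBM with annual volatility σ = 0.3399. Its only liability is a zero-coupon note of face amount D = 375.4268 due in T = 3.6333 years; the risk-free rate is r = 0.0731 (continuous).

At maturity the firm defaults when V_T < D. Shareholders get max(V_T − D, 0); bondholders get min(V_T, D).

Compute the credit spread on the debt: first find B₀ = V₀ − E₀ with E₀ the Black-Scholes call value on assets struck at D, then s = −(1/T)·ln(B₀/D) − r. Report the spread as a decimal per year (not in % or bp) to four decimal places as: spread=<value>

d₁ = [ln(V₀/D) + (r + σ²/2)T] / (σ√T)
   = [ln(507.3538/375.4268) + (0.0731 + 0.5·0.3399²)·3.6333] / (0.3399·√3.6333)
   = [0.301145 + 0.475475] / 0.647891 = 1.198691
d₂ = d₁ − σ√T = 1.198691 − 0.647891 = 0.550800
N(d₁) = 0.884676,  N(d₂) = 0.709115,  e^(−rT) = 0.766750
E₀ = V₀·N(d₁) − D·e^(−rT)·N(d₂)
   = 507.3538·0.884676 − 375.4268·0.766750·0.709115 = 244.718961
B₀ = V₀ − E₀ = 507.3538 − 244.718961 = 262.634839
spread = −(1/T)·ln(B₀/D) − r = −(1/3.6333)·ln(262.634839/375.4268) − 0.0731 = 0.02524005

spread=0.0252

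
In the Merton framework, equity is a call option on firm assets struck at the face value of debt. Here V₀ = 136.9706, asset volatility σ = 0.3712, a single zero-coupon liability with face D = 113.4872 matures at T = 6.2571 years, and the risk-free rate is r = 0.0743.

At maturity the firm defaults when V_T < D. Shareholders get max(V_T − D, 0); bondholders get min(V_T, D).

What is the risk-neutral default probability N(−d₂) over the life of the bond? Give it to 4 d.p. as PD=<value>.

d₁ = [ln(V₀/D) + (r + σ²/2)T] / (σ√T)
   = [ln(136.9706/113.4872) + (0.0743 + 0.5·0.3712²)·6.2571] / (0.3712·√6.2571)
   = [0.188076 + 0.895984] / 0.928527 = 1.167505
d₂ = d₁ − σ√T = 1.167505 − 0.928527 = 0.238978
risk-neutral PD = N(−d₂) = N(-0.238978) = 0.405561

PD=0.4056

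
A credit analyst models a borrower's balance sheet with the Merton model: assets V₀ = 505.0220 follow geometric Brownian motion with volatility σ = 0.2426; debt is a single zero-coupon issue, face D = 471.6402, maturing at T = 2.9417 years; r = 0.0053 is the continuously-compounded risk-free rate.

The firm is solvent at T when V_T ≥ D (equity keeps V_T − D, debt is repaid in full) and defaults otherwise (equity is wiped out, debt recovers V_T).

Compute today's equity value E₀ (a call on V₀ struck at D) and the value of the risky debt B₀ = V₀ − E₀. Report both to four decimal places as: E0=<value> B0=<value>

E0=101.8152 B0=403.2068

d₁ = [ln(V₀/D) + (r + σ²/2)T] / (σ√T)
   = [ln(505.0220/471.6402) + (0.0053 + 0.5·0.2426²)·2.9417] / (0.2426·√2.9417)
   = [0.068386 + 0.102158] / 0.416093 = 0.409868
d₂ = d₁ − σ√T = 0.409868 − 0.416093 = -0.006224
N(d₁) = 0.659049,  N(d₂) = 0.497517,  e^(−rT) = 0.984530
E₀ = V₀·N(d₁) − D·e^(−rT)·N(d₂)
   = 505.0220·0.659049 − 471.6402·0.984530·0.497517 = 101.815184
B₀ = V₀ − E₀ = 505.0220 − 101.815184 = 403.206816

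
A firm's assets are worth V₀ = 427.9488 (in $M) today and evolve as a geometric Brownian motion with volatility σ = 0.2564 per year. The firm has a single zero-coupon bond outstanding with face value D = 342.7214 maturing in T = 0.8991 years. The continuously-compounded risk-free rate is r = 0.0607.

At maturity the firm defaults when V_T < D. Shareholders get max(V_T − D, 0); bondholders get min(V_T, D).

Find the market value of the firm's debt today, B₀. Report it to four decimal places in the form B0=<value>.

B0=318.7821

d₁ = [ln(V₀/D) + (r + σ²/2)T] / (σ√T)
   = [ln(427.9488/342.7214) + (0.0607 + 0.5·0.2564²)·0.8991] / (0.2564·√0.8991)
   = [0.222086 + 0.084129] / 0.243121 = 1.259518
d₂ = d₁ − σ√T = 1.259518 − 0.243121 = 1.016397
N(d₁) = 0.896078,  N(d₂) = 0.845280,  e^(−rT) = 0.946887
E₀ = V₀·N(d₁) − D·e^(−rT)·N(d₂)
   = 427.9488·0.896078 − 342.7214·0.946887·0.845280 = 109.166711
B₀ = V₀ − E₀ = 427.9488 − 109.166711 = 318.782089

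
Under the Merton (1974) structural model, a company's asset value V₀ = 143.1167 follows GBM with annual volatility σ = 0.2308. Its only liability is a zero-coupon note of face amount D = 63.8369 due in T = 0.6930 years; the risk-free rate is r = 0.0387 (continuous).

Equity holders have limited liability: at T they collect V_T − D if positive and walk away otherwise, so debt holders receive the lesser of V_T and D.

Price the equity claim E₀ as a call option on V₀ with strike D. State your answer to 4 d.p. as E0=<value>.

d₁ = [ln(V₀/D) + (r + σ²/2)T] / (σ√T)
   = [ln(143.1167/63.8369) + (0.0387 + 0.5·0.2308²)·0.6930] / (0.2308·√0.6930)
   = [0.807329 + 0.045277] / 0.192133 = 4.437576
d₂ = d₁ − σ√T = 4.437576 − 0.192133 = 4.245443
N(d₁) = 0.999995,  N(d₂) = 0.999989,  e^(−rT) = 0.973537
E₀ = V₀·N(d₁) − D·e^(−rT)·N(d₂)
   = 143.1167·0.999995 − 63.8369·0.973537·0.999989 = 80.969121

E0=80.9691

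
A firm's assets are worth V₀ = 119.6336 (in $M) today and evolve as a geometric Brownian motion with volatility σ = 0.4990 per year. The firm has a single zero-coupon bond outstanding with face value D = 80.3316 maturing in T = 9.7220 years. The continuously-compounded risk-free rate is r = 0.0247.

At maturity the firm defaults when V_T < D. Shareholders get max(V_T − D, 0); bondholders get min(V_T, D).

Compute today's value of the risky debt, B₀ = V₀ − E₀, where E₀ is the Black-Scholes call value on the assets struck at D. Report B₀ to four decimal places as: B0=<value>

d₁ = [ln(V₀/D) + (r + σ²/2)T] / (σ√T)
   = [ln(119.6336/80.3316) + (0.0247 + 0.5·0.4990²)·9.7220] / (0.4990·√9.7220)
   = [0.398271 + 1.450527] / 1.555888 = 1.188259
d₂ = d₁ − σ√T = 1.188259 − 1.555888 = -0.367629
N(d₁) = 0.882634,  N(d₂) = 0.356575,  e^(−rT) = 0.786523
E₀ = V₀·N(d₁) − D·e^(−rT)·N(d₂)
   = 119.6336·0.882634 − 80.3316·0.786523·0.356575 = 83.063373
B₀ = V₀ − E₀ = 119.6336 − 83.063373 = 36.570227

B0=36.5702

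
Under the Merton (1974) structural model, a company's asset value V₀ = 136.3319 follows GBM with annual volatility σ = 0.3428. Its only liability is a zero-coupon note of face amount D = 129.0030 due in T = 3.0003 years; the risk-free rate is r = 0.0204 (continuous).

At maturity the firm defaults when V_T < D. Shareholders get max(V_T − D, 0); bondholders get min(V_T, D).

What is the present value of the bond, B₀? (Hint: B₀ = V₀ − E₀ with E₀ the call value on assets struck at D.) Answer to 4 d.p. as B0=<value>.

d₁ = [ln(V₀/D) + (r + σ²/2)T] / (σ√T)
   = [ln(136.3319/129.0030) + (0.0204 + 0.5·0.3428²)·3.0003] / (0.3428·√3.0003)
   = [0.055257 + 0.237492] / 0.593777 = 0.493027
d₂ = d₁ − σ√T = 0.493027 − 0.593777 = -0.100749
N(d₁) = 0.689003,  N(d₂) = 0.459875,  e^(−rT) = 0.940629
E₀ = V₀·N(d₁) − D·e^(−rT)·N(d₂)
   = 136.3319·0.689003 − 129.0030·0.940629·0.459875 = 38.130098
B₀ = V₀ − E₀ = 136.3319 − 38.130098 = 98.201802

B0=98.2018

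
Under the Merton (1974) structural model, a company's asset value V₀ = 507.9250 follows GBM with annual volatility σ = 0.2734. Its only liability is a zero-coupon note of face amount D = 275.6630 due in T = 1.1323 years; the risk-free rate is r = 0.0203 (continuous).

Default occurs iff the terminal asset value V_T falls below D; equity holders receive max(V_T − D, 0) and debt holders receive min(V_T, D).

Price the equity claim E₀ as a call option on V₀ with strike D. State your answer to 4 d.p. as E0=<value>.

E0=239.0783

d₁ = [ln(V₀/D) + (r + σ²/2)T] / (σ√T)
   = [ln(507.9250/275.6630) + (0.0203 + 0.5·0.2734²)·1.1323] / (0.2734·√1.1323)
   = [0.611155 + 0.065304] / 0.290924 = 2.325209
d₂ = d₁ − σ√T = 2.325209 − 0.290924 = 2.034285
N(d₁) = 0.989970,  N(d₂) = 0.979039,  e^(−rT) = 0.977276
E₀ = V₀·N(d₁) − D·e^(−rT)·N(d₂)
   = 507.9250·0.989970 − 275.6630·0.977276·0.979039 = 239.078335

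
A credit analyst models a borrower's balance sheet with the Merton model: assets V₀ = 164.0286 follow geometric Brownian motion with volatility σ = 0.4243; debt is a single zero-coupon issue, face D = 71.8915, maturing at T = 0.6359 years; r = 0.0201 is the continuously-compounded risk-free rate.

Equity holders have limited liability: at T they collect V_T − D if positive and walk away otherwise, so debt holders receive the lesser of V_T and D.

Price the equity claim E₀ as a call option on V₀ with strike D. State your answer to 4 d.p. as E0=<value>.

d₁ = [ln(V₀/D) + (r + σ²/2)T] / (σ√T)
   = [ln(164.0286/71.8915) + (0.0201 + 0.5·0.4243²)·0.6359] / (0.4243·√0.6359)
   = [0.824883 + 0.070022] / 0.338351 = 2.644902
d₂ = d₁ − σ√T = 2.644902 − 0.338351 = 2.306551
N(d₁) = 0.995914,  N(d₂) = 0.989460,  e^(−rT) = 0.987300
E₀ = V₀·N(d₁) − D·e^(−rT)·N(d₂)
   = 164.0286·0.995914 − 71.8915·0.987300·0.989460 = 93.128072

E0=93.1281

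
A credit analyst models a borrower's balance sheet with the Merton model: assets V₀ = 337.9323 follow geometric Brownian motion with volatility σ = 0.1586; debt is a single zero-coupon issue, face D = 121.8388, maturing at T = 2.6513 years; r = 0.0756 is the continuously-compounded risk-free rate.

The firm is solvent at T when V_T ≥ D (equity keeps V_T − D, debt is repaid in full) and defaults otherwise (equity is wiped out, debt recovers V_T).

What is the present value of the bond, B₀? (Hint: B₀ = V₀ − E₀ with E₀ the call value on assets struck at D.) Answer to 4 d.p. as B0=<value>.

B0=99.7095

d₁ = [ln(V₀/D) + (r + σ²/2)T] / (σ√T)
   = [ln(337.9323/121.8388) + (0.0756 + 0.5·0.1586²)·2.6513] / (0.1586·√2.6513)
   = [1.020147 + 0.233784] / 0.258245 = 4.855576
d₂ = d₁ − σ√T = 4.855576 − 0.258245 = 4.597331
N(d₁) = 0.999999,  N(d₂) = 0.999998,  e^(−rT) = 0.818372
E₀ = V₀·N(d₁) − D·e^(−rT)·N(d₂)
   = 337.9323·0.999999 − 121.8388·0.818372·0.999998 = 238.222848
B₀ = V₀ − E₀ = 337.9323 − 238.222848 = 99.709452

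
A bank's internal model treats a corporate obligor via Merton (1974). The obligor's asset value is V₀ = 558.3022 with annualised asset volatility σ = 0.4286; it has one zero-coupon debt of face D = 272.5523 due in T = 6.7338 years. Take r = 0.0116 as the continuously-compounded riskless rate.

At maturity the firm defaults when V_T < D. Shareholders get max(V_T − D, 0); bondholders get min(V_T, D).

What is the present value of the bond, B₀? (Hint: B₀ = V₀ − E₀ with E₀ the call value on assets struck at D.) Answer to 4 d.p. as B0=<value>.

d₁ = [ln(V₀/D) + (r + σ²/2)T] / (σ√T)
   = [ln(558.3022/272.5523) + (0.0116 + 0.5·0.4286²)·6.7338] / (0.4286·√6.7338)
   = [0.717070 + 0.696605] / 1.112198 = 1.271063
d₂ = d₁ − σ√T = 1.271063 − 1.112198 = 0.158865
N(d₁) = 0.898147,  N(d₂) = 0.563112,  e^(−rT) = 0.924861
E₀ = V₀·N(d₁) − D·e^(−rT)·N(d₂)
   = 558.3022·0.898147 − 272.5523·0.924861·0.563112 = 359.492035
B₀ = V₀ − E₀ = 558.3022 − 359.492035 = 198.810165

B0=198.8102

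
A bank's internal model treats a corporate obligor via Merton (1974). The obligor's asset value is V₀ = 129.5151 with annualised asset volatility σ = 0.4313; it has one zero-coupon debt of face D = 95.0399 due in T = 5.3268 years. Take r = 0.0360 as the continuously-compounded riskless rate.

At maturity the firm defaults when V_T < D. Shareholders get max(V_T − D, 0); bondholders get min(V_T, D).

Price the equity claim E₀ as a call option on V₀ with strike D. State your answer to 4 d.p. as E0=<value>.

d₁ = [ln(V₀/D) + (r + σ²/2)T] / (σ√T)
   = [ln(129.5151/95.0399) + (0.0360 + 0.5·0.4313²)·5.3268] / (0.4313·√5.3268)
   = [0.309501 + 0.687210] / 0.995434 = 1.001282
d₂ = d₁ − σ√T = 1.001282 − 0.995434 = 0.005847
N(d₁) = 0.841655,  N(d₂) = 0.502333,  e^(−rT) = 0.825501
E₀ = V₀·N(d₁) − D·e^(−rT)·N(d₂)
   = 129.5151·0.841655 − 95.0399·0.825501·0.502333 = 69.596209

E0=69.5962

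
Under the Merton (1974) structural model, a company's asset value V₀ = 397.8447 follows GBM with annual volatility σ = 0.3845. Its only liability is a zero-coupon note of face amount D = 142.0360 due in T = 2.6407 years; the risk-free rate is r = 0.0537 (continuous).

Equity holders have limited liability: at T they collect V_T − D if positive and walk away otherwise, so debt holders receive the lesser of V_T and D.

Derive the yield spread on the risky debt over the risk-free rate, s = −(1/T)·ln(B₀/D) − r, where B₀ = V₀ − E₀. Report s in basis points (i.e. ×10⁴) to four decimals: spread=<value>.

spread=48.5397

d₁ = [ln(V₀/D) + (r + σ²/2)T] / (σ√T)
   = [ln(397.8447/142.0360) + (0.0537 + 0.5·0.3845²)·2.6407] / (0.3845·√2.6407)
   = [1.029981 + 0.337006] / 0.624821 = 2.187806
d₂ = d₁ − σ√T = 2.187806 − 0.624821 = 1.562984
N(d₁) = 0.985658,  N(d₂) = 0.940972,  e^(−rT) = 0.867790
E₀ = V₀·N(d₁) − D·e^(−rT)·N(d₂)
   = 397.8447·0.985658 − 142.0360·0.867790·0.940972 = 276.157102
B₀ = V₀ − E₀ = 397.8447 − 276.157102 = 121.687598
spread = −(1/T)·ln(B₀/D) − r = −(1/2.6407)·ln(121.687598/142.0360) − 0.0537 = 0.00485397
in basis points: 0.00485397 × 10⁴ = 48.5397 bp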